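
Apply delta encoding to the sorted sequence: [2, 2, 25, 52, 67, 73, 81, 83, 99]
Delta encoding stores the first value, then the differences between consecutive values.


First value: 2
Deltas:
  2 - 2 = 0
  25 - 2 = 23
  52 - 25 = 27
  67 - 52 = 15
  73 - 67 = 6
  81 - 73 = 8
  83 - 81 = 2
  99 - 83 = 16


Delta encoded: [2, 0, 23, 27, 15, 6, 8, 2, 16]


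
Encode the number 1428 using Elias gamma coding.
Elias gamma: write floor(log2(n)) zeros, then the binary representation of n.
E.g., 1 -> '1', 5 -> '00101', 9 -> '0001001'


num_bits = floor(log2(1428)) + 1 = 11
leading_zeros = num_bits - 1 = 10
binary(1428) = 10110010100

Elias gamma(1428) = '0000000000' + '10110010100' = 000000000010110010100 (21 bits)


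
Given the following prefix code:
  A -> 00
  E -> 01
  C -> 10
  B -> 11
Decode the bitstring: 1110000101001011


Decoding step by step:
Bits 11 -> B
Bits 10 -> C
Bits 00 -> A
Bits 01 -> E
Bits 01 -> E
Bits 00 -> A
Bits 10 -> C
Bits 11 -> B


Decoded message: BCAEEACB


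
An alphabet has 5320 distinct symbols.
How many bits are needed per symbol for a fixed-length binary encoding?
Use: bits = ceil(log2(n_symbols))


log2(5320) = 12.3772
Bracket: 2^12 = 4096 < 5320 <= 2^13 = 8192
So ceil(log2(5320)) = 13

bits = ceil(log2(5320)) = ceil(12.3772) = 13 bits


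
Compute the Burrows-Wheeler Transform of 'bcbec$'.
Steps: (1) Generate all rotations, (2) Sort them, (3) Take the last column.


Rotations (sorted):
  0: $bcbec -> last char: c
  1: bcbec$ -> last char: $
  2: bec$bc -> last char: c
  3: c$bcbe -> last char: e
  4: cbec$b -> last char: b
  5: ec$bcb -> last char: b


BWT = c$cebb


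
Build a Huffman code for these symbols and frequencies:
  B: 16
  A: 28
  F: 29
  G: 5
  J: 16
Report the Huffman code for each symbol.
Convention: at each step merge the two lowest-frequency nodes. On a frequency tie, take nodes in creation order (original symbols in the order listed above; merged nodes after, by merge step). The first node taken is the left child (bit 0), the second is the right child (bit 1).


Huffman tree construction:
Step 1: Merge G(5) + B(16) = 21
Step 2: Merge J(16) + (G+B)(21) = 37
Step 3: Merge A(28) + F(29) = 57
Step 4: Merge (J+(G+B))(37) + (A+F)(57) = 94
Read each symbol's code off the tree from the root (left child = 0, right child = 1).

Codes:
  B: 011 (length 3)
  A: 10 (length 2)
  F: 11 (length 2)
  G: 010 (length 3)
  J: 00 (length 2)
Average code length: 209/94 = 2.2234 bits/symbol


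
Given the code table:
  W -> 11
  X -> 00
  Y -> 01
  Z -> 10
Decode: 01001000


Decoding:
01 -> Y
00 -> X
10 -> Z
00 -> X


Result: YXZX


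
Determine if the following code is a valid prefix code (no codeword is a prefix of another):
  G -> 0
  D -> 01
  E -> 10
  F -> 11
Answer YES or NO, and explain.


Checking each pair (does one codeword prefix another?):
  G='0' vs D='01': prefix -- VIOLATION

NO -- this is NOT a valid prefix code. G (0) is a prefix of D (01).


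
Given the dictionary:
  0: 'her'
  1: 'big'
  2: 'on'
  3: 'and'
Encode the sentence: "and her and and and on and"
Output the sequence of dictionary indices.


Look up each word in the dictionary:
  'and' -> 3
  'her' -> 0
  'and' -> 3
  'and' -> 3
  'and' -> 3
  'on' -> 2
  'and' -> 3

Encoded: [3, 0, 3, 3, 3, 2, 3]


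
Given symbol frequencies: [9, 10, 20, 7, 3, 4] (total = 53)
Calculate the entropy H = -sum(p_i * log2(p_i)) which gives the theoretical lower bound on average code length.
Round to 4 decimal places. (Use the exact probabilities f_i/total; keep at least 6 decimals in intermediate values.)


Per-symbol terms -p_i * log2(p_i) with p_i = f_i/53:
  p = 9/53 = 0.169811: log2(p) = -2.557995, -p*log2(p) = 0.434377
  p = 10/53 = 0.188679: log2(p) = -2.405992, -p*log2(p) = 0.453961
  p = 20/53 = 0.377358: log2(p) = -1.405992, -p*log2(p) = 0.530563
  p = 7/53 = 0.132075: log2(p) = -2.920566, -p*log2(p) = 0.385735
  p = 3/53 = 0.056604: log2(p) = -4.142958, -p*log2(p) = 0.234507
  p = 4/53 = 0.075472: log2(p) = -3.727920, -p*log2(p) = 0.281352
H = 0.434377 + 0.453961 + 0.530563 + 0.385735 + 0.234507 + 0.281352 = 2.320495

H = 2.3205 bits/symbol


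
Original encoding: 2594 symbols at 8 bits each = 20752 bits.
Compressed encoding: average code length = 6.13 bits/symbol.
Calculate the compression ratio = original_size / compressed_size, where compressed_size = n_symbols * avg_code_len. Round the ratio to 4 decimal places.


original_size = n_symbols * orig_bits = 2594 * 8 = 20752 bits
compressed_size = n_symbols * avg_code_len = 2594 * 6.13 = 15901.22 bits
ratio = original_size / compressed_size = 20752 / 15901.22 = 1.3051

Compression ratio = 1.3051


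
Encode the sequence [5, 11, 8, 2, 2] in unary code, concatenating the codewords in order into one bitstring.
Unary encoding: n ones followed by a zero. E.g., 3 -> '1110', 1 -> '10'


Encode each number as n ones followed by a terminating 0:
  5 -> 111110 (6 bits)
  11 -> 111111111110 (12 bits)
  8 -> 111111110 (9 bits)
  2 -> 110 (3 bits)
  2 -> 110 (3 bits)
Total length = 6 + 12 + 9 + 3 + 3 = 33 bits.

Unary([5, 11, 8, 2, 2]) = 111110111111111110111111110110110 (33 bits)


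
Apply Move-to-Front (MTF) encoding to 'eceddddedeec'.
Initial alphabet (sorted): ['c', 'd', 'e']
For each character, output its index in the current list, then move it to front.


MTF encoding:
'e': index 2 in ['c', 'd', 'e'] -> ['e', 'c', 'd']
'c': index 1 in ['e', 'c', 'd'] -> ['c', 'e', 'd']
'e': index 1 in ['c', 'e', 'd'] -> ['e', 'c', 'd']
'd': index 2 in ['e', 'c', 'd'] -> ['d', 'e', 'c']
'd': index 0 in ['d', 'e', 'c'] -> ['d', 'e', 'c']
'd': index 0 in ['d', 'e', 'c'] -> ['d', 'e', 'c']
'd': index 0 in ['d', 'e', 'c'] -> ['d', 'e', 'c']
'e': index 1 in ['d', 'e', 'c'] -> ['e', 'd', 'c']
'd': index 1 in ['e', 'd', 'c'] -> ['d', 'e', 'c']
'e': index 1 in ['d', 'e', 'c'] -> ['e', 'd', 'c']
'e': index 0 in ['e', 'd', 'c'] -> ['e', 'd', 'c']
'c': index 2 in ['e', 'd', 'c'] -> ['c', 'e', 'd']


Output: [2, 1, 1, 2, 0, 0, 0, 1, 1, 1, 0, 2]


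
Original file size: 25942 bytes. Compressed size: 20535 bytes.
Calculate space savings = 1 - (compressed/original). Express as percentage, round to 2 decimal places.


ratio = compressed/original = 20535/25942 = 0.791574
savings = 1 - ratio = 1 - 0.791574 = 0.208426
as a percentage: 0.208426 * 100 = 20.84%

Space savings = 1 - 20535/25942 = 20.84%


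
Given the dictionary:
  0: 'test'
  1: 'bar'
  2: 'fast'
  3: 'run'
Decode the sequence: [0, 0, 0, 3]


Look up each index in the dictionary:
  0 -> 'test'
  0 -> 'test'
  0 -> 'test'
  3 -> 'run'

Decoded: "test test test run"


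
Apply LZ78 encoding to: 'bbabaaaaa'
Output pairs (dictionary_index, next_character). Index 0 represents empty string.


LZ78 encoding steps:
Dictionary: {0: ''}
Step 1: w='' (idx 0), next='b' -> output (0, 'b'), add 'b' as idx 1
Step 2: w='b' (idx 1), next='a' -> output (1, 'a'), add 'ba' as idx 2
Step 3: w='ba' (idx 2), next='a' -> output (2, 'a'), add 'baa' as idx 3
Step 4: w='' (idx 0), next='a' -> output (0, 'a'), add 'a' as idx 4
Step 5: w='a' (idx 4), next='a' -> output (4, 'a'), add 'aa' as idx 5


Encoded: [(0, 'b'), (1, 'a'), (2, 'a'), (0, 'a'), (4, 'a')]


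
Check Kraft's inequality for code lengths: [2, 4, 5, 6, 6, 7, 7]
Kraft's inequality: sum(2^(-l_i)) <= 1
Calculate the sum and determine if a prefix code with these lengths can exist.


Sum = 2^(-2) + 2^(-4) + 2^(-5) + 2^(-6) + 2^(-6) + 2^(-7) + 2^(-7)
    = 0.25 + 0.0625 + 0.03125 + 0.015625 + 0.015625 + 0.0078125 + 0.0078125
    = 50/128 = 0.390625
Since 0.390625 <= 1, Kraft's inequality IS satisfied.
A prefix code with these lengths CAN exist.

Kraft sum = 0.390625. Satisfied.


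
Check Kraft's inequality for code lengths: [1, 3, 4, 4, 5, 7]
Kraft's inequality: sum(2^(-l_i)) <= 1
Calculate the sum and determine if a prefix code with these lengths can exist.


Sum = 2^(-1) + 2^(-3) + 2^(-4) + 2^(-4) + 2^(-5) + 2^(-7)
    = 0.5 + 0.125 + 0.0625 + 0.0625 + 0.03125 + 0.0078125
    = 101/128 = 0.7890625
Since 0.7890625 <= 1, Kraft's inequality IS satisfied.
A prefix code with these lengths CAN exist.

Kraft sum = 0.7890625. Satisfied.


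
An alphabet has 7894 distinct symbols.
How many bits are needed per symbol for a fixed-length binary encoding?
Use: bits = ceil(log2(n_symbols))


log2(7894) = 12.9465
Bracket: 2^12 = 4096 < 7894 <= 2^13 = 8192
So ceil(log2(7894)) = 13

bits = ceil(log2(7894)) = ceil(12.9465) = 13 bits


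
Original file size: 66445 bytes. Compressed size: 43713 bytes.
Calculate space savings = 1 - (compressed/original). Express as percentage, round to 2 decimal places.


ratio = compressed/original = 43713/66445 = 0.657882
savings = 1 - ratio = 1 - 0.657882 = 0.342118
as a percentage: 0.342118 * 100 = 34.21%

Space savings = 1 - 43713/66445 = 34.21%


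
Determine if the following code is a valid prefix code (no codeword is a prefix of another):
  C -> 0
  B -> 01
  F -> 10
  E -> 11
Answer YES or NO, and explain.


Checking each pair (does one codeword prefix another?):
  C='0' vs B='01': prefix -- VIOLATION

NO -- this is NOT a valid prefix code. C (0) is a prefix of B (01).


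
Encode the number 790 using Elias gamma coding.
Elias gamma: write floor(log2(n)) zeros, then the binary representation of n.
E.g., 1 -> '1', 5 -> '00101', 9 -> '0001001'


num_bits = floor(log2(790)) + 1 = 10
leading_zeros = num_bits - 1 = 9
binary(790) = 1100010110

Elias gamma(790) = '000000000' + '1100010110' = 0000000001100010110 (19 bits)


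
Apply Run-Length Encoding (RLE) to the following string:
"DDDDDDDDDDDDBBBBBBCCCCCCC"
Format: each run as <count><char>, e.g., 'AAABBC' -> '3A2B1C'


Scanning runs left to right:
  i=0: run of 'D' x 12 -> '12D'
  i=12: run of 'B' x 6 -> '6B'
  i=18: run of 'C' x 7 -> '7C'

RLE = 12D6B7C


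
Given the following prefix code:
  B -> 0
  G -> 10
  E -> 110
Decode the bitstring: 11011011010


Decoding step by step:
Bits 110 -> E
Bits 110 -> E
Bits 110 -> E
Bits 10 -> G


Decoded message: EEEG


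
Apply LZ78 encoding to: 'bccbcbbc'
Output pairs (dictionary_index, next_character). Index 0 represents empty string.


LZ78 encoding steps:
Dictionary: {0: ''}
Step 1: w='' (idx 0), next='b' -> output (0, 'b'), add 'b' as idx 1
Step 2: w='' (idx 0), next='c' -> output (0, 'c'), add 'c' as idx 2
Step 3: w='c' (idx 2), next='b' -> output (2, 'b'), add 'cb' as idx 3
Step 4: w='cb' (idx 3), next='b' -> output (3, 'b'), add 'cbb' as idx 4
Step 5: w='c' (idx 2), end of input -> output (2, '')


Encoded: [(0, 'b'), (0, 'c'), (2, 'b'), (3, 'b'), (2, '')]


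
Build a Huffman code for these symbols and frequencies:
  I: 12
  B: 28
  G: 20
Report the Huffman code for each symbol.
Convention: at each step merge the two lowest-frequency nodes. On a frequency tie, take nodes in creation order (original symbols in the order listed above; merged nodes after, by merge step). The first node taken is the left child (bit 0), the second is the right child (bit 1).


Huffman tree construction:
Step 1: Merge I(12) + G(20) = 32
Step 2: Merge B(28) + (I+G)(32) = 60
Read each symbol's code off the tree from the root (left child = 0, right child = 1).

Codes:
  I: 10 (length 2)
  B: 0 (length 1)
  G: 11 (length 2)
Average code length: 92/60 = 1.5333 bits/symbol


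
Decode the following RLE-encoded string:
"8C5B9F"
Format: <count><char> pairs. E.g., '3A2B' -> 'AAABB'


Expanding each <count><char> pair:
  8C -> 'CCCCCCCC'
  5B -> 'BBBBB'
  9F -> 'FFFFFFFFF'

Decoded = CCCCCCCCBBBBBFFFFFFFFF


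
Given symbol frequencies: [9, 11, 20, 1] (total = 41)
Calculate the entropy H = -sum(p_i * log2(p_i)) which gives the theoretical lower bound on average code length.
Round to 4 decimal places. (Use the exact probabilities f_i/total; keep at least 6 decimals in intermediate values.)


Per-symbol terms -p_i * log2(p_i) with p_i = f_i/41:
  p = 9/41 = 0.219512: log2(p) = -2.187627, -p*log2(p) = 0.480211
  p = 11/41 = 0.268293: log2(p) = -1.898120, -p*log2(p) = 0.509252
  p = 20/41 = 0.487805: log2(p) = -1.035624, -p*log2(p) = 0.505182
  p = 1/41 = 0.024390: log2(p) = -5.357552, -p*log2(p) = 0.130672
H = 0.480211 + 0.509252 + 0.505182 + 0.130672 = 1.625317

H = 1.6253 bits/symbol


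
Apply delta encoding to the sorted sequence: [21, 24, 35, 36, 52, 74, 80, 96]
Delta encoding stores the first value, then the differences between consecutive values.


First value: 21
Deltas:
  24 - 21 = 3
  35 - 24 = 11
  36 - 35 = 1
  52 - 36 = 16
  74 - 52 = 22
  80 - 74 = 6
  96 - 80 = 16


Delta encoded: [21, 3, 11, 1, 16, 22, 6, 16]


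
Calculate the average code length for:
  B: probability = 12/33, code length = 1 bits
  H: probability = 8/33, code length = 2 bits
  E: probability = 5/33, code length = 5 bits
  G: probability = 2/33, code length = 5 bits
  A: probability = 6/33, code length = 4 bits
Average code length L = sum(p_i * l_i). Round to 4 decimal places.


Weighted contributions p_i * l_i:
  B: (12/33) * 1 = 12/33
  H: (8/33) * 2 = 16/33
  E: (5/33) * 5 = 25/33
  G: (2/33) * 5 = 10/33
  A: (6/33) * 4 = 24/33
Sum = (12 + 16 + 25 + 10 + 24)/33 = 87/33

L = 87/33 = 2.6364 bits/symbol


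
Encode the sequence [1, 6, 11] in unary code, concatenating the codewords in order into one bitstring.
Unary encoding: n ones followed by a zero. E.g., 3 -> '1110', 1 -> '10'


Encode each number as n ones followed by a terminating 0:
  1 -> 10 (2 bits)
  6 -> 1111110 (7 bits)
  11 -> 111111111110 (12 bits)
Total length = 2 + 7 + 12 = 21 bits.

Unary([1, 6, 11]) = 101111110111111111110 (21 bits)


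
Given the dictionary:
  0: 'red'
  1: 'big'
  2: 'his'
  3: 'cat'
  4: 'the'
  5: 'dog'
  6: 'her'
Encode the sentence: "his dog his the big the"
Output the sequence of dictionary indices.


Look up each word in the dictionary:
  'his' -> 2
  'dog' -> 5
  'his' -> 2
  'the' -> 4
  'big' -> 1
  'the' -> 4

Encoded: [2, 5, 2, 4, 1, 4]


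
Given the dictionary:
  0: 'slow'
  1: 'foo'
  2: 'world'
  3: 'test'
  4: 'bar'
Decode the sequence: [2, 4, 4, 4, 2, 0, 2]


Look up each index in the dictionary:
  2 -> 'world'
  4 -> 'bar'
  4 -> 'bar'
  4 -> 'bar'
  2 -> 'world'
  0 -> 'slow'
  2 -> 'world'

Decoded: "world bar bar bar world slow world"


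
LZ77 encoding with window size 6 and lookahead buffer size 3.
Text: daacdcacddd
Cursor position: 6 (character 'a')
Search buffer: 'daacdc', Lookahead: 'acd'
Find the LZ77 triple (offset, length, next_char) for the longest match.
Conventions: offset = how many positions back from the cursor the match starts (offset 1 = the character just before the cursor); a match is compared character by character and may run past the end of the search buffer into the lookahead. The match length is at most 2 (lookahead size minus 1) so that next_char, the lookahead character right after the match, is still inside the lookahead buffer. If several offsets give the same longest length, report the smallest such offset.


Try each offset into the search buffer:
  offset=1 (pos 5, char 'c'): match length 0
  offset=2 (pos 4, char 'd'): match length 0
  offset=3 (pos 3, char 'c'): match length 0
  offset=4 (pos 2, char 'a'): match length 2
  offset=5 (pos 1, char 'a'): match length 1
  offset=6 (pos 0, char 'd'): match length 0
Longest match has length 2 at offset 4.
next_char = character at position 6 + 2 = 8 -> 'd'

Best match: offset=4, length=2 (matching 'ac' starting at position 2)
LZ77 triple: (4, 2, 'd')


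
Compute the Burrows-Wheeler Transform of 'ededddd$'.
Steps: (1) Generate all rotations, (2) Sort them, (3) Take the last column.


Rotations (sorted):
  0: $ededddd -> last char: d
  1: d$ededdd -> last char: d
  2: dd$ededd -> last char: d
  3: ddd$eded -> last char: d
  4: dddd$ede -> last char: e
  5: dedddd$e -> last char: e
  6: edddd$ed -> last char: d
  7: ededddd$ -> last char: $


BWT = ddddeed$


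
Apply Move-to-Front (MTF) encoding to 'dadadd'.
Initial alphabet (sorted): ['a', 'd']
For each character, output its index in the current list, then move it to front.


MTF encoding:
'd': index 1 in ['a', 'd'] -> ['d', 'a']
'a': index 1 in ['d', 'a'] -> ['a', 'd']
'd': index 1 in ['a', 'd'] -> ['d', 'a']
'a': index 1 in ['d', 'a'] -> ['a', 'd']
'd': index 1 in ['a', 'd'] -> ['d', 'a']
'd': index 0 in ['d', 'a'] -> ['d', 'a']


Output: [1, 1, 1, 1, 1, 0]


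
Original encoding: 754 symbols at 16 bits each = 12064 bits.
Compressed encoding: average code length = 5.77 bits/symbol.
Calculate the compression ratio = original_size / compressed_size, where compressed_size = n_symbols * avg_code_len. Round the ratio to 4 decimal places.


original_size = n_symbols * orig_bits = 754 * 16 = 12064 bits
compressed_size = n_symbols * avg_code_len = 754 * 5.77 = 4350.58 bits
ratio = original_size / compressed_size = 12064 / 4350.58 = 2.773

Compression ratio = 2.773


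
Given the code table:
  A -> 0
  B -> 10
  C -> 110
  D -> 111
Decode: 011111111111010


Decoding:
0 -> A
111 -> D
111 -> D
111 -> D
110 -> C
10 -> B


Result: ADDDCB


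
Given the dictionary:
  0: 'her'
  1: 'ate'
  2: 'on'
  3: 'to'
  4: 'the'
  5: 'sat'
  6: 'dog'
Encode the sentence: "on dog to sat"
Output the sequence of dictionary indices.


Look up each word in the dictionary:
  'on' -> 2
  'dog' -> 6
  'to' -> 3
  'sat' -> 5

Encoded: [2, 6, 3, 5]


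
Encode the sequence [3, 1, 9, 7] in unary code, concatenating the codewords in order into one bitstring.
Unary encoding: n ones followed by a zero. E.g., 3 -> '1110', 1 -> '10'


Encode each number as n ones followed by a terminating 0:
  3 -> 1110 (4 bits)
  1 -> 10 (2 bits)
  9 -> 1111111110 (10 bits)
  7 -> 11111110 (8 bits)
Total length = 4 + 2 + 10 + 8 = 24 bits.

Unary([3, 1, 9, 7]) = 111010111111111011111110 (24 bits)


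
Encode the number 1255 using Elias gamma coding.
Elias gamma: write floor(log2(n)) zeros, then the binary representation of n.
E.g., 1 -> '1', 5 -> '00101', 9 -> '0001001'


num_bits = floor(log2(1255)) + 1 = 11
leading_zeros = num_bits - 1 = 10
binary(1255) = 10011100111

Elias gamma(1255) = '0000000000' + '10011100111' = 000000000010011100111 (21 bits)


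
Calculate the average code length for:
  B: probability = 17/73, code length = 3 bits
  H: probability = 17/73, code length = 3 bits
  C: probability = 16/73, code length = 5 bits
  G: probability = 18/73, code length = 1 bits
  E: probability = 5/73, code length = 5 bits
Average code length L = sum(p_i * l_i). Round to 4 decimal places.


Weighted contributions p_i * l_i:
  B: (17/73) * 3 = 51/73
  H: (17/73) * 3 = 51/73
  C: (16/73) * 5 = 80/73
  G: (18/73) * 1 = 18/73
  E: (5/73) * 5 = 25/73
Sum = (51 + 51 + 80 + 18 + 25)/73 = 225/73

L = 225/73 = 3.0822 bits/symbol


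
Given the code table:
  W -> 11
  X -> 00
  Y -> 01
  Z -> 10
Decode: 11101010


Decoding:
11 -> W
10 -> Z
10 -> Z
10 -> Z


Result: WZZZ


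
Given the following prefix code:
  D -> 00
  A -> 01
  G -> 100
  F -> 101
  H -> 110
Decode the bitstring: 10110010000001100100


Decoding step by step:
Bits 101 -> F
Bits 100 -> G
Bits 100 -> G
Bits 00 -> D
Bits 00 -> D
Bits 110 -> H
Bits 01 -> A
Bits 00 -> D


Decoded message: FGGDDHAD


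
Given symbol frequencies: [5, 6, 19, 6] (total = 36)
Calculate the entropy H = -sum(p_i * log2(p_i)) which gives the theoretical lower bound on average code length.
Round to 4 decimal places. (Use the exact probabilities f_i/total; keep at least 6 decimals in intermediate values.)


Per-symbol terms -p_i * log2(p_i) with p_i = f_i/36:
  p = 5/36 = 0.138889: log2(p) = -2.847997, -p*log2(p) = 0.395555
  p = 6/36 = 0.166667: log2(p) = -2.584963, -p*log2(p) = 0.430827
  p = 19/36 = 0.527778: log2(p) = -0.921997, -p*log2(p) = 0.486610
  p = 6/36 = 0.166667: log2(p) = -2.584963, -p*log2(p) = 0.430827
H = 0.395555 + 0.430827 + 0.486610 + 0.430827 = 1.743819

H = 1.7438 bits/symbol


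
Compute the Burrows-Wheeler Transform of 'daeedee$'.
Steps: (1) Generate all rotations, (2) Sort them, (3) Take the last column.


Rotations (sorted):
  0: $daeedee -> last char: e
  1: aeedee$d -> last char: d
  2: daeedee$ -> last char: $
  3: dee$daee -> last char: e
  4: e$daeede -> last char: e
  5: edee$dae -> last char: e
  6: ee$daeed -> last char: d
  7: eedee$da -> last char: a


BWT = ed$eeeda


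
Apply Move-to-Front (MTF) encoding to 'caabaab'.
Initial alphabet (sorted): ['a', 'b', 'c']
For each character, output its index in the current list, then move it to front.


MTF encoding:
'c': index 2 in ['a', 'b', 'c'] -> ['c', 'a', 'b']
'a': index 1 in ['c', 'a', 'b'] -> ['a', 'c', 'b']
'a': index 0 in ['a', 'c', 'b'] -> ['a', 'c', 'b']
'b': index 2 in ['a', 'c', 'b'] -> ['b', 'a', 'c']
'a': index 1 in ['b', 'a', 'c'] -> ['a', 'b', 'c']
'a': index 0 in ['a', 'b', 'c'] -> ['a', 'b', 'c']
'b': index 1 in ['a', 'b', 'c'] -> ['b', 'a', 'c']


Output: [2, 1, 0, 2, 1, 0, 1]


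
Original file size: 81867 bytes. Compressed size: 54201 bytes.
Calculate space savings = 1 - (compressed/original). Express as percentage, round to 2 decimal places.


ratio = compressed/original = 54201/81867 = 0.662062
savings = 1 - ratio = 1 - 0.662062 = 0.337938
as a percentage: 0.337938 * 100 = 33.79%

Space savings = 1 - 54201/81867 = 33.79%


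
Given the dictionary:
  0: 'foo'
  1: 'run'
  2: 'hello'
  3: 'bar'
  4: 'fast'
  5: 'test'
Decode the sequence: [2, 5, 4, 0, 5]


Look up each index in the dictionary:
  2 -> 'hello'
  5 -> 'test'
  4 -> 'fast'
  0 -> 'foo'
  5 -> 'test'

Decoded: "hello test fast foo test"


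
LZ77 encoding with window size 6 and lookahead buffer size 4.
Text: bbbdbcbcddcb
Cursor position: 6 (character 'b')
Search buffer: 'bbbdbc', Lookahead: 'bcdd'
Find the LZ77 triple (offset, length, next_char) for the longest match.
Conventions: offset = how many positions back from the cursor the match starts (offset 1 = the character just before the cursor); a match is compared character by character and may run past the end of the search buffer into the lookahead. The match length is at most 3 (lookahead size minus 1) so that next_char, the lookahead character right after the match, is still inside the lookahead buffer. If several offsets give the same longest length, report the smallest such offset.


Try each offset into the search buffer:
  offset=1 (pos 5, char 'c'): match length 0
  offset=2 (pos 4, char 'b'): match length 2
  offset=3 (pos 3, char 'd'): match length 0
  offset=4 (pos 2, char 'b'): match length 1
  offset=5 (pos 1, char 'b'): match length 1
  offset=6 (pos 0, char 'b'): match length 1
Longest match has length 2 at offset 2.
next_char = character at position 6 + 2 = 8 -> 'd'

Best match: offset=2, length=2 (matching 'bc' starting at position 4)
LZ77 triple: (2, 2, 'd')


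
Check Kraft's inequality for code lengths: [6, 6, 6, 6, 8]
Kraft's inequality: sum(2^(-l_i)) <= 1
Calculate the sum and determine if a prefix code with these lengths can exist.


Sum = 2^(-6) + 2^(-6) + 2^(-6) + 2^(-6) + 2^(-8)
    = 0.015625 + 0.015625 + 0.015625 + 0.015625 + 0.00390625
    = 17/256 = 0.06640625
Since 0.06640625 <= 1, Kraft's inequality IS satisfied.
A prefix code with these lengths CAN exist.

Kraft sum = 0.06640625. Satisfied.


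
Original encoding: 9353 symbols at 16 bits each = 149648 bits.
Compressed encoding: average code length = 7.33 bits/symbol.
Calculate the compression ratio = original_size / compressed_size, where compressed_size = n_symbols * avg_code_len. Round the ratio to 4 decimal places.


original_size = n_symbols * orig_bits = 9353 * 16 = 149648 bits
compressed_size = n_symbols * avg_code_len = 9353 * 7.33 = 68557.49 bits
ratio = original_size / compressed_size = 149648 / 68557.49 = 2.1828

Compression ratio = 2.1828


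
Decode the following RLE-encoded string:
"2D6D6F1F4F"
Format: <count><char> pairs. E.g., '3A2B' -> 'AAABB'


Expanding each <count><char> pair:
  2D -> 'DD'
  6D -> 'DDDDDD'
  6F -> 'FFFFFF'
  1F -> 'F'
  4F -> 'FFFF'

Decoded = DDDDDDDDFFFFFFFFFFF


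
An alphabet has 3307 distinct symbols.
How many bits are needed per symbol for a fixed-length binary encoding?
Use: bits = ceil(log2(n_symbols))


log2(3307) = 11.6913
Bracket: 2^11 = 2048 < 3307 <= 2^12 = 4096
So ceil(log2(3307)) = 12

bits = ceil(log2(3307)) = ceil(11.6913) = 12 bits


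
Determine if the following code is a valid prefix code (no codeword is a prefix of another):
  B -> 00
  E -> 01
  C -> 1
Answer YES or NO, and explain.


Checking each pair (does one codeword prefix another?):
  B='00' vs E='01': no prefix
  B='00' vs C='1': no prefix
  E='01' vs B='00': no prefix
  E='01' vs C='1': no prefix
  C='1' vs B='00': no prefix
  C='1' vs E='01': no prefix
No violation found over all pairs.

YES -- this is a valid prefix code. No codeword is a prefix of any other codeword.


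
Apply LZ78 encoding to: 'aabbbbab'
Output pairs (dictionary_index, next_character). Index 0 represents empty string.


LZ78 encoding steps:
Dictionary: {0: ''}
Step 1: w='' (idx 0), next='a' -> output (0, 'a'), add 'a' as idx 1
Step 2: w='a' (idx 1), next='b' -> output (1, 'b'), add 'ab' as idx 2
Step 3: w='' (idx 0), next='b' -> output (0, 'b'), add 'b' as idx 3
Step 4: w='b' (idx 3), next='b' -> output (3, 'b'), add 'bb' as idx 4
Step 5: w='ab' (idx 2), end of input -> output (2, '')


Encoded: [(0, 'a'), (1, 'b'), (0, 'b'), (3, 'b'), (2, '')]


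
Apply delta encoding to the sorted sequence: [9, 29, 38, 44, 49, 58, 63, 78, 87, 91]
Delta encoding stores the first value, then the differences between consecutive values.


First value: 9
Deltas:
  29 - 9 = 20
  38 - 29 = 9
  44 - 38 = 6
  49 - 44 = 5
  58 - 49 = 9
  63 - 58 = 5
  78 - 63 = 15
  87 - 78 = 9
  91 - 87 = 4


Delta encoded: [9, 20, 9, 6, 5, 9, 5, 15, 9, 4]


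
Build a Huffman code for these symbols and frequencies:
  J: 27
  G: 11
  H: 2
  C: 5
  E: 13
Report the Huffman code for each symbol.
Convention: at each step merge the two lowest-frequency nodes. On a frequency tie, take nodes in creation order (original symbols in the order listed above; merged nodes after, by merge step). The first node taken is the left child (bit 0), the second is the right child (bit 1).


Huffman tree construction:
Step 1: Merge H(2) + C(5) = 7
Step 2: Merge (H+C)(7) + G(11) = 18
Step 3: Merge E(13) + ((H+C)+G)(18) = 31
Step 4: Merge J(27) + (E+((H+C)+G))(31) = 58
Read each symbol's code off the tree from the root (left child = 0, right child = 1).

Codes:
  J: 0 (length 1)
  G: 111 (length 3)
  H: 1100 (length 4)
  C: 1101 (length 4)
  E: 10 (length 2)
Average code length: 114/58 = 1.9655 bits/symbol


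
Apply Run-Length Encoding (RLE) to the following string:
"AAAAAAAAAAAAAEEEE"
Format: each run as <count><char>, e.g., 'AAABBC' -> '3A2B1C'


Scanning runs left to right:
  i=0: run of 'A' x 13 -> '13A'
  i=13: run of 'E' x 4 -> '4E'

RLE = 13A4E


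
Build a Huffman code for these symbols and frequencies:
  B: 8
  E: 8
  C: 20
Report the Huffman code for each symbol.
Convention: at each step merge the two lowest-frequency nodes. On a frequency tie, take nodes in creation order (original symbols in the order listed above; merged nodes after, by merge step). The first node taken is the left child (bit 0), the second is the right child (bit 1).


Huffman tree construction:
Step 1: Merge B(8) + E(8) = 16
Step 2: Merge (B+E)(16) + C(20) = 36
Read each symbol's code off the tree from the root (left child = 0, right child = 1).

Codes:
  B: 00 (length 2)
  E: 01 (length 2)
  C: 1 (length 1)
Average code length: 52/36 = 1.4444 bits/symbol


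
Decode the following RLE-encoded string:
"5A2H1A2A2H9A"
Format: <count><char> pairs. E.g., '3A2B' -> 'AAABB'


Expanding each <count><char> pair:
  5A -> 'AAAAA'
  2H -> 'HH'
  1A -> 'A'
  2A -> 'AA'
  2H -> 'HH'
  9A -> 'AAAAAAAAA'

Decoded = AAAAAHHAAAHHAAAAAAAAA


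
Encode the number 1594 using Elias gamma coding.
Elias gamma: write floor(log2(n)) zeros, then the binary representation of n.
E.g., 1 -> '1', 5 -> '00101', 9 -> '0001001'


num_bits = floor(log2(1594)) + 1 = 11
leading_zeros = num_bits - 1 = 10
binary(1594) = 11000111010

Elias gamma(1594) = '0000000000' + '11000111010' = 000000000011000111010 (21 bits)


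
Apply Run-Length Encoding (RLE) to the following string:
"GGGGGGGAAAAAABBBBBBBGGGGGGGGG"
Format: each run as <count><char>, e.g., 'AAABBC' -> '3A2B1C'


Scanning runs left to right:
  i=0: run of 'G' x 7 -> '7G'
  i=7: run of 'A' x 6 -> '6A'
  i=13: run of 'B' x 7 -> '7B'
  i=20: run of 'G' x 9 -> '9G'

RLE = 7G6A7B9G


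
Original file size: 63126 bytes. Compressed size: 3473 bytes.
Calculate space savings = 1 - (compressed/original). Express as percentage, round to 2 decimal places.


ratio = compressed/original = 3473/63126 = 0.055017
savings = 1 - ratio = 1 - 0.055017 = 0.944983
as a percentage: 0.944983 * 100 = 94.5%

Space savings = 1 - 3473/63126 = 94.5%


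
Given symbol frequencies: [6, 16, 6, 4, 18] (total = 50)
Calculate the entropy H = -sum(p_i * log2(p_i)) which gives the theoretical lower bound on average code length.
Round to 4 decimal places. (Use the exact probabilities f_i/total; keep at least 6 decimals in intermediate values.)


Per-symbol terms -p_i * log2(p_i) with p_i = f_i/50:
  p = 6/50 = 0.120000: log2(p) = -3.058894, -p*log2(p) = 0.367067
  p = 16/50 = 0.320000: log2(p) = -1.643856, -p*log2(p) = 0.526034
  p = 6/50 = 0.120000: log2(p) = -3.058894, -p*log2(p) = 0.367067
  p = 4/50 = 0.080000: log2(p) = -3.643856, -p*log2(p) = 0.291508
  p = 18/50 = 0.360000: log2(p) = -1.473931, -p*log2(p) = 0.530615
H = 0.367067 + 0.526034 + 0.367067 + 0.291508 + 0.530615 = 2.082291

H = 2.0823 bits/symbol


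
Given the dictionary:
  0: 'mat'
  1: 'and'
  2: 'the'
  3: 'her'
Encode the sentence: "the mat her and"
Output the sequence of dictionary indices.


Look up each word in the dictionary:
  'the' -> 2
  'mat' -> 0
  'her' -> 3
  'and' -> 1

Encoded: [2, 0, 3, 1]


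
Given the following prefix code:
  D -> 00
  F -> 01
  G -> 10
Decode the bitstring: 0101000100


Decoding step by step:
Bits 01 -> F
Bits 01 -> F
Bits 00 -> D
Bits 01 -> F
Bits 00 -> D


Decoded message: FFDFD


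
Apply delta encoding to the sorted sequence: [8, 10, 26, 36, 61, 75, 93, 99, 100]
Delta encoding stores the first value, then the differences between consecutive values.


First value: 8
Deltas:
  10 - 8 = 2
  26 - 10 = 16
  36 - 26 = 10
  61 - 36 = 25
  75 - 61 = 14
  93 - 75 = 18
  99 - 93 = 6
  100 - 99 = 1


Delta encoded: [8, 2, 16, 10, 25, 14, 18, 6, 1]


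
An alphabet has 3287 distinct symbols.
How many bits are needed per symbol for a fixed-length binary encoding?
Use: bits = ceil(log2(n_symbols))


log2(3287) = 11.6826
Bracket: 2^11 = 2048 < 3287 <= 2^12 = 4096
So ceil(log2(3287)) = 12

bits = ceil(log2(3287)) = ceil(11.6826) = 12 bits


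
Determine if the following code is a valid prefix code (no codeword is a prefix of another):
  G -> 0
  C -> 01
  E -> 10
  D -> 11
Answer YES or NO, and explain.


Checking each pair (does one codeword prefix another?):
  G='0' vs C='01': prefix -- VIOLATION

NO -- this is NOT a valid prefix code. G (0) is a prefix of C (01).


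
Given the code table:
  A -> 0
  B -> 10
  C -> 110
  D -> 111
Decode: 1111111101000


Decoding:
111 -> D
111 -> D
110 -> C
10 -> B
0 -> A
0 -> A


Result: DDCBAA


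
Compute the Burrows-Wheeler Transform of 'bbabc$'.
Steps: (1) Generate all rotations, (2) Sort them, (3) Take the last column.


Rotations (sorted):
  0: $bbabc -> last char: c
  1: abc$bb -> last char: b
  2: babc$b -> last char: b
  3: bbabc$ -> last char: $
  4: bc$bba -> last char: a
  5: c$bbab -> last char: b


BWT = cbb$ab


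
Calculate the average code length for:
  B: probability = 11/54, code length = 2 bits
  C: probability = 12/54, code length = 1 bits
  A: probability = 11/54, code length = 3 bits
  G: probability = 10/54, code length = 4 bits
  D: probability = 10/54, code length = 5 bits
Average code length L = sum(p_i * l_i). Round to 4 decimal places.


Weighted contributions p_i * l_i:
  B: (11/54) * 2 = 22/54
  C: (12/54) * 1 = 12/54
  A: (11/54) * 3 = 33/54
  G: (10/54) * 4 = 40/54
  D: (10/54) * 5 = 50/54
Sum = (22 + 12 + 33 + 40 + 50)/54 = 157/54

L = 157/54 = 2.9074 bits/symbol


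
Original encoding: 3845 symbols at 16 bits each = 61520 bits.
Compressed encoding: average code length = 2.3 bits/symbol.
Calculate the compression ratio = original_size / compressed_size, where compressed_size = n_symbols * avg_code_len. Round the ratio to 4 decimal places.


original_size = n_symbols * orig_bits = 3845 * 16 = 61520 bits
compressed_size = n_symbols * avg_code_len = 3845 * 2.3 = 8843.5 bits
ratio = original_size / compressed_size = 61520 / 8843.5 = 6.9565

Compression ratio = 6.9565


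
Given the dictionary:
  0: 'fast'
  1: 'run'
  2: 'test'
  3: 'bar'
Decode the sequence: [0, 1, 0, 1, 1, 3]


Look up each index in the dictionary:
  0 -> 'fast'
  1 -> 'run'
  0 -> 'fast'
  1 -> 'run'
  1 -> 'run'
  3 -> 'bar'

Decoded: "fast run fast run run bar"


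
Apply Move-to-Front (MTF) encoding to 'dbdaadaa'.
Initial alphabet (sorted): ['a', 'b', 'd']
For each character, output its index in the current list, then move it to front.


MTF encoding:
'd': index 2 in ['a', 'b', 'd'] -> ['d', 'a', 'b']
'b': index 2 in ['d', 'a', 'b'] -> ['b', 'd', 'a']
'd': index 1 in ['b', 'd', 'a'] -> ['d', 'b', 'a']
'a': index 2 in ['d', 'b', 'a'] -> ['a', 'd', 'b']
'a': index 0 in ['a', 'd', 'b'] -> ['a', 'd', 'b']
'd': index 1 in ['a', 'd', 'b'] -> ['d', 'a', 'b']
'a': index 1 in ['d', 'a', 'b'] -> ['a', 'd', 'b']
'a': index 0 in ['a', 'd', 'b'] -> ['a', 'd', 'b']


Output: [2, 2, 1, 2, 0, 1, 1, 0]


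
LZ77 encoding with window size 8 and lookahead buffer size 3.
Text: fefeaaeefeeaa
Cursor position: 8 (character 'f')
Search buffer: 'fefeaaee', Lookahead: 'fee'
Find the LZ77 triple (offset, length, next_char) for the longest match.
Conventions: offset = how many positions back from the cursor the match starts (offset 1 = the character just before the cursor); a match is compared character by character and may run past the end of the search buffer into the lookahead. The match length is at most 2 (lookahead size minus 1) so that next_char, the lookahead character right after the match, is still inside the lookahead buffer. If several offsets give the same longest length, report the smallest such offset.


Try each offset into the search buffer:
  offset=1 (pos 7, char 'e'): match length 0
  offset=2 (pos 6, char 'e'): match length 0
  offset=3 (pos 5, char 'a'): match length 0
  offset=4 (pos 4, char 'a'): match length 0
  offset=5 (pos 3, char 'e'): match length 0
  offset=6 (pos 2, char 'f'): match length 2
  offset=7 (pos 1, char 'e'): match length 0
  offset=8 (pos 0, char 'f'): match length 2
Longest match has length 2, found at offsets 6, 8; take the smallest, offset 6.
next_char = character at position 8 + 2 = 10 -> 'e'

Best match: offset=6, length=2 (matching 'fe' starting at position 2)
LZ77 triple: (6, 2, 'e')


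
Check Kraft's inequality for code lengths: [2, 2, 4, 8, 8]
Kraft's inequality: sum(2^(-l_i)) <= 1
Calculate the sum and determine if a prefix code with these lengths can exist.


Sum = 2^(-2) + 2^(-2) + 2^(-4) + 2^(-8) + 2^(-8)
    = 0.25 + 0.25 + 0.0625 + 0.00390625 + 0.00390625
    = 146/256 = 0.5703125
Since 0.5703125 <= 1, Kraft's inequality IS satisfied.
A prefix code with these lengths CAN exist.

Kraft sum = 0.5703125. Satisfied.


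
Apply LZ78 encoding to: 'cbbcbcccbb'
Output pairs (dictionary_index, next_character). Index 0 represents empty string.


LZ78 encoding steps:
Dictionary: {0: ''}
Step 1: w='' (idx 0), next='c' -> output (0, 'c'), add 'c' as idx 1
Step 2: w='' (idx 0), next='b' -> output (0, 'b'), add 'b' as idx 2
Step 3: w='b' (idx 2), next='c' -> output (2, 'c'), add 'bc' as idx 3
Step 4: w='bc' (idx 3), next='c' -> output (3, 'c'), add 'bcc' as idx 4
Step 5: w='c' (idx 1), next='b' -> output (1, 'b'), add 'cb' as idx 5
Step 6: w='b' (idx 2), end of input -> output (2, '')


Encoded: [(0, 'c'), (0, 'b'), (2, 'c'), (3, 'c'), (1, 'b'), (2, '')]


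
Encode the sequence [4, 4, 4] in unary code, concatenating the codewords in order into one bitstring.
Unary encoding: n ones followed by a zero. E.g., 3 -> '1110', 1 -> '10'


Encode each number as n ones followed by a terminating 0:
  4 -> 11110 (5 bits)
  4 -> 11110 (5 bits)
  4 -> 11110 (5 bits)
Total length = 5 + 5 + 5 = 15 bits.

Unary([4, 4, 4]) = 111101111011110 (15 bits)


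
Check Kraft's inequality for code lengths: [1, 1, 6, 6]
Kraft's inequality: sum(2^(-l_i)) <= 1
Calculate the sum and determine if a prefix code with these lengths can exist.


Sum = 2^(-1) + 2^(-1) + 2^(-6) + 2^(-6)
    = 0.5 + 0.5 + 0.015625 + 0.015625
    = 66/64 = 1.03125
Since 1.03125 > 1, Kraft's inequality is NOT satisfied.
A prefix code with these lengths CANNOT exist.

Kraft sum = 1.03125. Not satisfied.


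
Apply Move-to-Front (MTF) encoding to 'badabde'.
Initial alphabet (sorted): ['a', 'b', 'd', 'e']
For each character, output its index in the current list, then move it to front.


MTF encoding:
'b': index 1 in ['a', 'b', 'd', 'e'] -> ['b', 'a', 'd', 'e']
'a': index 1 in ['b', 'a', 'd', 'e'] -> ['a', 'b', 'd', 'e']
'd': index 2 in ['a', 'b', 'd', 'e'] -> ['d', 'a', 'b', 'e']
'a': index 1 in ['d', 'a', 'b', 'e'] -> ['a', 'd', 'b', 'e']
'b': index 2 in ['a', 'd', 'b', 'e'] -> ['b', 'a', 'd', 'e']
'd': index 2 in ['b', 'a', 'd', 'e'] -> ['d', 'b', 'a', 'e']
'e': index 3 in ['d', 'b', 'a', 'e'] -> ['e', 'd', 'b', 'a']


Output: [1, 1, 2, 1, 2, 2, 3]


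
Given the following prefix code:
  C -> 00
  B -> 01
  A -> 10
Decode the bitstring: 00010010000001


Decoding step by step:
Bits 00 -> C
Bits 01 -> B
Bits 00 -> C
Bits 10 -> A
Bits 00 -> C
Bits 00 -> C
Bits 01 -> B


Decoded message: CBCACCB


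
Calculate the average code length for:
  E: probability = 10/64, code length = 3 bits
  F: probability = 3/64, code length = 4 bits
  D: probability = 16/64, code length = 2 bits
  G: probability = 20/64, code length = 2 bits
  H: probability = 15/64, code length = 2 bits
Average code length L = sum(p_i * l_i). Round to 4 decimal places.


Weighted contributions p_i * l_i:
  E: (10/64) * 3 = 30/64
  F: (3/64) * 4 = 12/64
  D: (16/64) * 2 = 32/64
  G: (20/64) * 2 = 40/64
  H: (15/64) * 2 = 30/64
Sum = (30 + 12 + 32 + 40 + 30)/64 = 144/64

L = 144/64 = 2.2500 bits/symbol


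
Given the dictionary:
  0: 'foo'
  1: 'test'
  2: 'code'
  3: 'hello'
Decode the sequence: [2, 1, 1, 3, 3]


Look up each index in the dictionary:
  2 -> 'code'
  1 -> 'test'
  1 -> 'test'
  3 -> 'hello'
  3 -> 'hello'

Decoded: "code test test hello hello"


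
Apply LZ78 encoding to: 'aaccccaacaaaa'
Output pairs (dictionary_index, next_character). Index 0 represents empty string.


LZ78 encoding steps:
Dictionary: {0: ''}
Step 1: w='' (idx 0), next='a' -> output (0, 'a'), add 'a' as idx 1
Step 2: w='a' (idx 1), next='c' -> output (1, 'c'), add 'ac' as idx 2
Step 3: w='' (idx 0), next='c' -> output (0, 'c'), add 'c' as idx 3
Step 4: w='c' (idx 3), next='c' -> output (3, 'c'), add 'cc' as idx 4
Step 5: w='a' (idx 1), next='a' -> output (1, 'a'), add 'aa' as idx 5
Step 6: w='c' (idx 3), next='a' -> output (3, 'a'), add 'ca' as idx 6
Step 7: w='aa' (idx 5), next='a' -> output (5, 'a'), add 'aaa' as idx 7


Encoded: [(0, 'a'), (1, 'c'), (0, 'c'), (3, 'c'), (1, 'a'), (3, 'a'), (5, 'a')]


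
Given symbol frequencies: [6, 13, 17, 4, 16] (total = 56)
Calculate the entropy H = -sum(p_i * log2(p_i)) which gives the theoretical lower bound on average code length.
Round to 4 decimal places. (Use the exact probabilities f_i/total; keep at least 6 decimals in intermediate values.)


Per-symbol terms -p_i * log2(p_i) with p_i = f_i/56:
  p = 6/56 = 0.107143: log2(p) = -3.222392, -p*log2(p) = 0.345256
  p = 13/56 = 0.232143: log2(p) = -2.106915, -p*log2(p) = 0.489105
  p = 17/56 = 0.303571: log2(p) = -1.719892, -p*log2(p) = 0.522110
  p = 4/56 = 0.071429: log2(p) = -3.807355, -p*log2(p) = 0.271954
  p = 16/56 = 0.285714: log2(p) = -1.807355, -p*log2(p) = 0.516387
H = 0.345256 + 0.489105 + 0.522110 + 0.271954 + 0.516387 = 2.144812

H = 2.1448 bits/symbol


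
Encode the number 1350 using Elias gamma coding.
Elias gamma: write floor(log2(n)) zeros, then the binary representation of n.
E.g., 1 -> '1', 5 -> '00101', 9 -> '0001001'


num_bits = floor(log2(1350)) + 1 = 11
leading_zeros = num_bits - 1 = 10
binary(1350) = 10101000110

Elias gamma(1350) = '0000000000' + '10101000110' = 000000000010101000110 (21 bits)
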